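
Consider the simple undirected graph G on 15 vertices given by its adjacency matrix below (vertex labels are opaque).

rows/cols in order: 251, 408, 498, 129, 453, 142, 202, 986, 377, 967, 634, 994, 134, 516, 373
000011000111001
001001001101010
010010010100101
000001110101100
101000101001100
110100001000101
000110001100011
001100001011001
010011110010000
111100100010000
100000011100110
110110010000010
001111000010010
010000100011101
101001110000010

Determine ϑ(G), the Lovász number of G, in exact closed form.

deg(994) = 6; N(994) = {251, 408, 129, 453, 986, 516}.
N(129) = {142, 202, 986, 967, 994, 134}, |N(129)| = 6.
Vertex 142 has 6 neighbors: 251, 408, 129, 377, 134, 373.
Vertex 134 has 6 neighbors: 498, 129, 453, 142, 634, 516.
6-regular, N=15; this is K(6,2), the Kneser graph.
Distinct eigenvalues (to 5 d.p.): [6.0, 1.0, -3.0].
Lovász: ϑ = −15(-3)/(6+-1*(-3)) = 5.
Numerically 5.000000000.

5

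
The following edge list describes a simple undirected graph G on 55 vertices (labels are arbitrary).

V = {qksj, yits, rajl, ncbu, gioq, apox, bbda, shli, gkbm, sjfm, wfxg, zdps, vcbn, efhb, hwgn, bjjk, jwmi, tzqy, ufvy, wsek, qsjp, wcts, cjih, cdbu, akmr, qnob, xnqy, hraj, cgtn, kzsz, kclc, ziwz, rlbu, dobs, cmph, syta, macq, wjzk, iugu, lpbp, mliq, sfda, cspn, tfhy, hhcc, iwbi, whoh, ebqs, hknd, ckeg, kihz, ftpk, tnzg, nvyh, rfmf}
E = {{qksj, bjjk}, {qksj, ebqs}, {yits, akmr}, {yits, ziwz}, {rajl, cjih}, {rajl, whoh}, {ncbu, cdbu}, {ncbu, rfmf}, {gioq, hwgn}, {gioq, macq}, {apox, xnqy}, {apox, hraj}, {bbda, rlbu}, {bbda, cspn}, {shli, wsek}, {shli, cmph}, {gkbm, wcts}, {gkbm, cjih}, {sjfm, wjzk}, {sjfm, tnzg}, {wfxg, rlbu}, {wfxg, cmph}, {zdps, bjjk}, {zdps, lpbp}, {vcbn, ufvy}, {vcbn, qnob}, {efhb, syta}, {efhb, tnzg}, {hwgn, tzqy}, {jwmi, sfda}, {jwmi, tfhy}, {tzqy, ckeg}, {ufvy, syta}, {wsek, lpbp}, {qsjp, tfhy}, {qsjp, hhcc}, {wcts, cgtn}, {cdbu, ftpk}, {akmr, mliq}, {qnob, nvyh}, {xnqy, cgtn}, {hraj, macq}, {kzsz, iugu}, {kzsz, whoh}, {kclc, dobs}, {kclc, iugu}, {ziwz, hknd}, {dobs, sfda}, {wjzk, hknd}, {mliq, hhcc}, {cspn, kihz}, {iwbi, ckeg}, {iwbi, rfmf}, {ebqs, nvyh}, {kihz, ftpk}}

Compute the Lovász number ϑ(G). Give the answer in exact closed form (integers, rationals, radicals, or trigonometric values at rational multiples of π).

55*cos(pi/55)/(cos(pi/55) + 1)

N(macq) = {gioq, hraj}, |N(macq)| = 2.
Vertex vcbn has 2 neighbors: ufvy, qnob.
deg(bjjk) = 2; N(bjjk) = {qksj, zdps}.
Vertex hknd has 2 neighbors: ziwz, wjzk.
G on 55 vertices is 2-regular; connected 2-regular on 55 ⇒ C_{55}.
Distinct eigenvalues (to 3 d.p.): [2.0, 1.987, 1.948, 1.884, 1.795, 1.683, 1.548, 1.394, 1.221, 1.033, 0.831, 0.618, 0.397, 0.171, -0.057, -0.285, -0.508, -0.726, -0.933, -1.129, -1.31, -1.473, -1.618, -1.741, -1.842, -1.919, -1.971, -1.997].
Lovász: ϑ = −55(-2*cos(pi/55))/(2+-(-1)*2*cos(pi/55)) = 55*cos(pi/55)/(cos(pi/55) + 1).
ϑ(G) ≈ 27.477557.
Check 27 ≤ 55*cos(pi/55)/(cos(pi/55) + 1) ≤ 28: both strict.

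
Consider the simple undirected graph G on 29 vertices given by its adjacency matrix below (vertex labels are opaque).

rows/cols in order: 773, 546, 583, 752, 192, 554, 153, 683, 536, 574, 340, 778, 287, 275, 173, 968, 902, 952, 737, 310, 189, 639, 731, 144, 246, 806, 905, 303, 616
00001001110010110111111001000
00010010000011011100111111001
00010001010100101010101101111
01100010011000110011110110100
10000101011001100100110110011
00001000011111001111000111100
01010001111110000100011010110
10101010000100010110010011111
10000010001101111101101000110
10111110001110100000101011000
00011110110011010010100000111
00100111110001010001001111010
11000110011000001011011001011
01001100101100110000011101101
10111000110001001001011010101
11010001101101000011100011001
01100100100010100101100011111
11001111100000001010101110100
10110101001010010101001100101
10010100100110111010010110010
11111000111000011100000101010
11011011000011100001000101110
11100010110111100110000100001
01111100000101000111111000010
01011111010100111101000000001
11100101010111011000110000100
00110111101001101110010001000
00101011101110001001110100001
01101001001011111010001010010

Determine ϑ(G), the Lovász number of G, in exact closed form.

N(616) = {546, 583, 192, 683, 340, 287, 275, 173, 968, 902, 737, 731, 246, 303}, |N(616)| = 14.
N(752) = {546, 583, 153, 574, 340, 173, 968, 737, 310, 189, 639, 144, 246, 905}, |N(752)| = 14.
deg(144) = 14; N(144) = {546, 583, 752, 192, 554, 778, 275, 952, 737, 310, 189, 639, 731, 303}.
deg(639) = 14; N(639) = {773, 546, 752, 192, 153, 683, 287, 275, 173, 310, 144, 806, 905, 303}.
G on 29 vertices is 14-regular; SR(29,14,6,7) — a Paley graph.
The 3 distinct eigenvalues: [14.0, 2.19258, -3.19258].
Lovász (edge-transitive): ϑ = −29·(-sqrt(29)/2 - 1/2)/((14)−(-sqrt(29)/2 - 1/2)) = sqrt(29).
≈ 5.385164807 (to 9 d.p.).

sqrt(29)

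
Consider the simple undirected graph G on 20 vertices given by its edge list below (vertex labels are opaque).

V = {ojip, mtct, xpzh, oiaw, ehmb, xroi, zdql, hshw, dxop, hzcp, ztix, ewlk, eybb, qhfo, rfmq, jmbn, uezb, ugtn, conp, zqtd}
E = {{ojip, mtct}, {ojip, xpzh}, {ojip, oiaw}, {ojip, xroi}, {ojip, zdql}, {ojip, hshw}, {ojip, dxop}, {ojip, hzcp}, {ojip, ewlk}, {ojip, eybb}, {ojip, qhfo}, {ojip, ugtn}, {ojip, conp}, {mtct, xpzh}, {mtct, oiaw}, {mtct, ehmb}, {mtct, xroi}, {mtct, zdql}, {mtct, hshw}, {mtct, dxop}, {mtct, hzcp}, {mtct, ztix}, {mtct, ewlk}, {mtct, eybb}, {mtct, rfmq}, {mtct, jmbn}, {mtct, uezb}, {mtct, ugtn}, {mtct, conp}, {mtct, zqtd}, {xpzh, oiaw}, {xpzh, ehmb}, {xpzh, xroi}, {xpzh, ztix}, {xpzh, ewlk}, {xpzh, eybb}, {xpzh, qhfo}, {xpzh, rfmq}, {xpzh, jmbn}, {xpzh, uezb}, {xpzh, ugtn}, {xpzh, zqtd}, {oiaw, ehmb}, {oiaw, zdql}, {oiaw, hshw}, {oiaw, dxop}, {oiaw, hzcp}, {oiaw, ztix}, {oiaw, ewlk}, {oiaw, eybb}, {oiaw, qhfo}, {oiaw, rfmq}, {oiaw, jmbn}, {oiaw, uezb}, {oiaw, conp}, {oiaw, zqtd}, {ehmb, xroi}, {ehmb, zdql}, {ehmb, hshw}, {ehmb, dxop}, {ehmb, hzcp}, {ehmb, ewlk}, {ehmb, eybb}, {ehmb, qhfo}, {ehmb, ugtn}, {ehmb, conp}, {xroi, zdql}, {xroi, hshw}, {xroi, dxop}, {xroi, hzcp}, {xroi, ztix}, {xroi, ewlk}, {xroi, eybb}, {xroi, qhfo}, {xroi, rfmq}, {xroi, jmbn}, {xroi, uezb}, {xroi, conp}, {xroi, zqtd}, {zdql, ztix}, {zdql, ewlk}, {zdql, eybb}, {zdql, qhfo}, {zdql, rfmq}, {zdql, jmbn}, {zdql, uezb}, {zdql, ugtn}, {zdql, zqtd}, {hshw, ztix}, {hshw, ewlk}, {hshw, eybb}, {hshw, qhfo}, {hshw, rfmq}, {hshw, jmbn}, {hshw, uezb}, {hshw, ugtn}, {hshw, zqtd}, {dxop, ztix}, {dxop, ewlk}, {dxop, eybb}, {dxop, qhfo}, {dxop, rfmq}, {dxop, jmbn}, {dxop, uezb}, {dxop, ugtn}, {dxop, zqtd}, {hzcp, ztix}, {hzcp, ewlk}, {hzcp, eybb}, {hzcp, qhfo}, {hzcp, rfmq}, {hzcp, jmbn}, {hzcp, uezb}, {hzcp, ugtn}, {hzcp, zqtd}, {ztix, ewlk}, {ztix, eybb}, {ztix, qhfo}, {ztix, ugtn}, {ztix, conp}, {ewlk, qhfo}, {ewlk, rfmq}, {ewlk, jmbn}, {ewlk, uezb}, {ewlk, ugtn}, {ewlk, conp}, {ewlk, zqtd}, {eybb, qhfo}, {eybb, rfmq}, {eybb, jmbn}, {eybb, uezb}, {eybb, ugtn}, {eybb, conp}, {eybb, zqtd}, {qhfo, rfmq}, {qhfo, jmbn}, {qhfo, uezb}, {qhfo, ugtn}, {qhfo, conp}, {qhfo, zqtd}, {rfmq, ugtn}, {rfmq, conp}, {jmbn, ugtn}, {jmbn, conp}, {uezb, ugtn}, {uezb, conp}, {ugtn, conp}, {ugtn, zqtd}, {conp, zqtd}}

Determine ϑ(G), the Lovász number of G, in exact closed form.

7

N(oiaw) = {ojip, mtct, xpzh, ehmb, zdql, hshw, dxop, hzcp, ztix, ewlk, eybb, qhfo, rfmq, jmbn, uezb, conp, zqtd}, |N(oiaw)| = 17.
deg(uezb) = 13; N(uezb) = {mtct, xpzh, oiaw, xroi, zdql, hshw, dxop, hzcp, ewlk, eybb, qhfo, ugtn, conp}.
N(xroi) = {ojip, mtct, xpzh, ehmb, zdql, hshw, dxop, hzcp, ztix, ewlk, eybb, qhfo, rfmq, jmbn, uezb, conp, zqtd}, |N(xroi)| = 17.
deg(ehmb) = 13; N(ehmb) = {mtct, xpzh, oiaw, xroi, zdql, hshw, dxop, hzcp, ewlk, eybb, qhfo, ugtn, conp}.
K_{7,6,3,2,2} (perfect); ϑ(G) = α(G) = max{7,6,3,2,2} = 7.
= 7.000000… (decimal).
Check 7 ≤ 7 ≤ 7: collapsed.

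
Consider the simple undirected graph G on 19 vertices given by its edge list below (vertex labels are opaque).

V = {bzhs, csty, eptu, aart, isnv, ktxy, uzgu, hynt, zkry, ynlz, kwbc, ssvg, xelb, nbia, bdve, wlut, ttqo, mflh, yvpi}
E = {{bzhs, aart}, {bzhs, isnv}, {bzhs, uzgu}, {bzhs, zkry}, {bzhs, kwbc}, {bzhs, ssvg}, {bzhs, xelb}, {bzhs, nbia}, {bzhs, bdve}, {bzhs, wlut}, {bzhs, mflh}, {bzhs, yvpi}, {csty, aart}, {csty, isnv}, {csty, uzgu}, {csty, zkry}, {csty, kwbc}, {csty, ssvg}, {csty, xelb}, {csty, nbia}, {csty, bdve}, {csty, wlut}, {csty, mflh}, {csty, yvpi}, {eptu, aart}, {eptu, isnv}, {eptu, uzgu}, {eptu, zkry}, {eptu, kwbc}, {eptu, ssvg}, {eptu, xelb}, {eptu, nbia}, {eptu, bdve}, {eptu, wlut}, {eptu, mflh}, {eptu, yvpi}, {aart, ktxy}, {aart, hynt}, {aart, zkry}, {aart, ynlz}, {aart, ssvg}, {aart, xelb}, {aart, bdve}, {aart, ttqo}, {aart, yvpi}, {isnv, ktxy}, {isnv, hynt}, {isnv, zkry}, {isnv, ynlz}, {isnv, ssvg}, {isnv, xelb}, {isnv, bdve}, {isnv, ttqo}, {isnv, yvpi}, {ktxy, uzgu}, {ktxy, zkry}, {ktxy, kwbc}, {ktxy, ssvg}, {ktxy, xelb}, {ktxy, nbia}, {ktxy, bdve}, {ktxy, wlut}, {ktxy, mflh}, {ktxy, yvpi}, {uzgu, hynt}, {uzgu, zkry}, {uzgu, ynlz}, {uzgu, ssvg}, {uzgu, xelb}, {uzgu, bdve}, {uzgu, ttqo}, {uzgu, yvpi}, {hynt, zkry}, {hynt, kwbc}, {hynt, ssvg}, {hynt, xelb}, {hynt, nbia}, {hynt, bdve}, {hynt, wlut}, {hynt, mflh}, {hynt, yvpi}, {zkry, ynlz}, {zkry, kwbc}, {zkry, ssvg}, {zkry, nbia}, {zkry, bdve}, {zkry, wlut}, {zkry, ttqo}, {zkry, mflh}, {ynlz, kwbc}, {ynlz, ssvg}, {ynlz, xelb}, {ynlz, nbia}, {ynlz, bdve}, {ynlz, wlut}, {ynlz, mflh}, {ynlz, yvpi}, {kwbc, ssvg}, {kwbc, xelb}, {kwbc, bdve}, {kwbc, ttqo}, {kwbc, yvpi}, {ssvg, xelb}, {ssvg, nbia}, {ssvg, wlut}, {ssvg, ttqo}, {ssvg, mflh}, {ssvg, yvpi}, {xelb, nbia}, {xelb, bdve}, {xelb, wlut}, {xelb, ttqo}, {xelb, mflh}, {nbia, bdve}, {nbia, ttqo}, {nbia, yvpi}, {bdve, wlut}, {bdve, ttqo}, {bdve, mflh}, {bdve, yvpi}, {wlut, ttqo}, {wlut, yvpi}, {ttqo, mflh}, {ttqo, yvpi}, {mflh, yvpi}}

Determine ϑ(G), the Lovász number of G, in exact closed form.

N(uzgu) = {bzhs, csty, eptu, ktxy, hynt, zkry, ynlz, ssvg, xelb, bdve, ttqo, yvpi}, |N(uzgu)| = 12.
deg(aart) = 12; N(aart) = {bzhs, csty, eptu, ktxy, hynt, zkry, ynlz, ssvg, xelb, bdve, ttqo, yvpi}.
deg(xelb) = 16; N(xelb) = {bzhs, csty, eptu, aart, isnv, ktxy, uzgu, hynt, ynlz, kwbc, ssvg, nbia, bdve, wlut, ttqo, mflh}.
deg(yvpi) = 16; N(yvpi) = {bzhs, csty, eptu, aart, isnv, ktxy, uzgu, hynt, ynlz, kwbc, ssvg, nbia, bdve, wlut, ttqo, mflh}.
Complete multipartite on [7, 7, 3, 2]: sandwich collapses at ϑ=7.
ϑ(G) ≈ 7.0000.
Lovász sandwich 7 ≤ 7 ≤ 7: collapsed.

7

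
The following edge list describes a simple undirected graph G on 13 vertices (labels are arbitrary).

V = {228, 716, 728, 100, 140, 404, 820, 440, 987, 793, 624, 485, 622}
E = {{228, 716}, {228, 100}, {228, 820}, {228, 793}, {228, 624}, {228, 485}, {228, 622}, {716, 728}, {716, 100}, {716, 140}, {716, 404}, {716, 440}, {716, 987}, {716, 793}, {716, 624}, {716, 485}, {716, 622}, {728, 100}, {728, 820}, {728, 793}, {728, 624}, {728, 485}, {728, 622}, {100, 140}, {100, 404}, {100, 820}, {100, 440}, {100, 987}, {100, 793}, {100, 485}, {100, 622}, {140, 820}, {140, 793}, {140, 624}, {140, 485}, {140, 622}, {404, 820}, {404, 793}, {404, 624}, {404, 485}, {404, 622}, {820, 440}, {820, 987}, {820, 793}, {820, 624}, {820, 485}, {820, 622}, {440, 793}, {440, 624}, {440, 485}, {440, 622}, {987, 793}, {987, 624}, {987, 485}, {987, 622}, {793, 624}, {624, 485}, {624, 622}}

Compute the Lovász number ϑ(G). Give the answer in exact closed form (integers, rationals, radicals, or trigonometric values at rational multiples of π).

6

deg(140) = 7; N(140) = {716, 100, 820, 793, 624, 485, 622}.
deg(820) = 11; N(820) = {228, 728, 100, 140, 404, 440, 987, 793, 624, 485, 622}.
deg(622) = 10; N(622) = {228, 716, 728, 100, 140, 404, 820, 440, 987, 624}.
Vertex 793 has 10 neighbors: 228, 716, 728, 100, 140, 404, 820, 440, 987, 624.
4 parts of sizes [6, 3, 2, 2]; α(G) = 6 = ϑ (perfect).
Numerically 6.000000.
Sandwich: α(G)=6 ≤ ϑ(G)=6 ≤ χ(Ḡ)=6 (collapsed).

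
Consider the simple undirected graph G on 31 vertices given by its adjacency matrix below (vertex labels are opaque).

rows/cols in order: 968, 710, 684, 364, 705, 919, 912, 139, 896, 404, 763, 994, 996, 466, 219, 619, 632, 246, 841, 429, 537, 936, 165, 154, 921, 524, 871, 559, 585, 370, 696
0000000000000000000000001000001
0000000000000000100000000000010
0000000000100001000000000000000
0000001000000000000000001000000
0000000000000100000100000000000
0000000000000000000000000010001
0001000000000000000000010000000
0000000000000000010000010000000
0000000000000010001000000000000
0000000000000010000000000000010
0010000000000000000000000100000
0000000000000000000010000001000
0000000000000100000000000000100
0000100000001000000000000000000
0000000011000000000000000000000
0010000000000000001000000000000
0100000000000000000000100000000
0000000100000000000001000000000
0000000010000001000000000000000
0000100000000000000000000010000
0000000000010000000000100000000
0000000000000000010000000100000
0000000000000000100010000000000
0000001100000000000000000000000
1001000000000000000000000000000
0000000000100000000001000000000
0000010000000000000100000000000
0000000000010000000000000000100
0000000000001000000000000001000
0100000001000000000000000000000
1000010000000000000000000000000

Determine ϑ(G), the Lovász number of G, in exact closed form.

Vertex 921 has 2 neighbors: 968, 364.
N(370) = {710, 404}, |N(370)| = 2.
deg(559) = 2; N(559) = {994, 585}.
deg(968) = 2; N(968) = {921, 696}.
2-regular, N=31; a single 31-cycle (edge-transitive).
spec(A) ≈ [2.0, 1.959, 1.838, 1.642, 1.378, 1.058, 0.695, 0.303, -0.101, -0.501, -0.881, -1.224, -1.518, -1.749, -1.908, -1.99] (distinct, 3 d.p.).
Lovász: ϑ = −31(-2*cos(pi/31))/(2+-(-1)*2*cos(pi/31)) = 31*cos(pi/31)/(cos(pi/31) + 1).
Numerically 15.4601.
Lovász sandwich 15 ≤ 31*cos(pi/31)/(cos(pi/31) + 1) ≤ 16: both strict.

31*cos(pi/31)/(cos(pi/31) + 1)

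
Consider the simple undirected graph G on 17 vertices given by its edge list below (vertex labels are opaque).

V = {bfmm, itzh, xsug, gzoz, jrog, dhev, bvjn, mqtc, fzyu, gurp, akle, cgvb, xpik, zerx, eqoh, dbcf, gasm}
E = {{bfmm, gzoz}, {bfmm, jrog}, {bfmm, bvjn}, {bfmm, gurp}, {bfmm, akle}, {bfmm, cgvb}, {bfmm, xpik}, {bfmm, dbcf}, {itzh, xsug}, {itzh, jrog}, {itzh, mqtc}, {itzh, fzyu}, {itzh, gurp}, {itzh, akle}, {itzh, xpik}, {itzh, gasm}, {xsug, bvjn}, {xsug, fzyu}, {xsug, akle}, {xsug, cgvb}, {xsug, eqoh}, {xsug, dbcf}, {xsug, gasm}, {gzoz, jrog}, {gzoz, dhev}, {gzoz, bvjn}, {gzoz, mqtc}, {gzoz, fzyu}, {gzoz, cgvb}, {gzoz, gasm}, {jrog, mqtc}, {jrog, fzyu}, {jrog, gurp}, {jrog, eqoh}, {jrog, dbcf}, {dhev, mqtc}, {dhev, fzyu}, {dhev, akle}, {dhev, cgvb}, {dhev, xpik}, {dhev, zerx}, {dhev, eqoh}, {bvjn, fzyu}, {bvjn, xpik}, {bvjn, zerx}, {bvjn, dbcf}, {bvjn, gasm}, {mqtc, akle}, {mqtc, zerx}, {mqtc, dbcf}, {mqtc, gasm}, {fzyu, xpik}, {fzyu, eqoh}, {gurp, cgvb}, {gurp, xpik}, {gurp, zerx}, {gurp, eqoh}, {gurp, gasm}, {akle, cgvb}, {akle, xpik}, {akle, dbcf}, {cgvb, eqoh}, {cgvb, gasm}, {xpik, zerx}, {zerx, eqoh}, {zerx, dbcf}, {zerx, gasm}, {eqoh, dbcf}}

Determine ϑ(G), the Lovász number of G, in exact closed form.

sqrt(17)

deg(itzh) = 8; N(itzh) = {xsug, jrog, mqtc, fzyu, gurp, akle, xpik, gasm}.
deg(gzoz) = 8; N(gzoz) = {bfmm, jrog, dhev, bvjn, mqtc, fzyu, cgvb, gasm}.
N(jrog) = {bfmm, itzh, gzoz, mqtc, fzyu, gurp, eqoh, dbcf}, |N(jrog)| = 8.
deg(akle) = 8; N(akle) = {bfmm, itzh, xsug, dhev, mqtc, cgvb, xpik, dbcf}.
deg(v) = 8 for all v (|V|=17); SR(17,8,3,4) — a Paley graph.
The 3 distinct eigenvalues: [8.0, 1.56155, -2.56155].
Lovász (edge-transitive): ϑ = −17·(-sqrt(17)/2 - 1/2)/((8)−(-sqrt(17)/2 - 1/2)) = sqrt(17).
= 4.123106… (decimal).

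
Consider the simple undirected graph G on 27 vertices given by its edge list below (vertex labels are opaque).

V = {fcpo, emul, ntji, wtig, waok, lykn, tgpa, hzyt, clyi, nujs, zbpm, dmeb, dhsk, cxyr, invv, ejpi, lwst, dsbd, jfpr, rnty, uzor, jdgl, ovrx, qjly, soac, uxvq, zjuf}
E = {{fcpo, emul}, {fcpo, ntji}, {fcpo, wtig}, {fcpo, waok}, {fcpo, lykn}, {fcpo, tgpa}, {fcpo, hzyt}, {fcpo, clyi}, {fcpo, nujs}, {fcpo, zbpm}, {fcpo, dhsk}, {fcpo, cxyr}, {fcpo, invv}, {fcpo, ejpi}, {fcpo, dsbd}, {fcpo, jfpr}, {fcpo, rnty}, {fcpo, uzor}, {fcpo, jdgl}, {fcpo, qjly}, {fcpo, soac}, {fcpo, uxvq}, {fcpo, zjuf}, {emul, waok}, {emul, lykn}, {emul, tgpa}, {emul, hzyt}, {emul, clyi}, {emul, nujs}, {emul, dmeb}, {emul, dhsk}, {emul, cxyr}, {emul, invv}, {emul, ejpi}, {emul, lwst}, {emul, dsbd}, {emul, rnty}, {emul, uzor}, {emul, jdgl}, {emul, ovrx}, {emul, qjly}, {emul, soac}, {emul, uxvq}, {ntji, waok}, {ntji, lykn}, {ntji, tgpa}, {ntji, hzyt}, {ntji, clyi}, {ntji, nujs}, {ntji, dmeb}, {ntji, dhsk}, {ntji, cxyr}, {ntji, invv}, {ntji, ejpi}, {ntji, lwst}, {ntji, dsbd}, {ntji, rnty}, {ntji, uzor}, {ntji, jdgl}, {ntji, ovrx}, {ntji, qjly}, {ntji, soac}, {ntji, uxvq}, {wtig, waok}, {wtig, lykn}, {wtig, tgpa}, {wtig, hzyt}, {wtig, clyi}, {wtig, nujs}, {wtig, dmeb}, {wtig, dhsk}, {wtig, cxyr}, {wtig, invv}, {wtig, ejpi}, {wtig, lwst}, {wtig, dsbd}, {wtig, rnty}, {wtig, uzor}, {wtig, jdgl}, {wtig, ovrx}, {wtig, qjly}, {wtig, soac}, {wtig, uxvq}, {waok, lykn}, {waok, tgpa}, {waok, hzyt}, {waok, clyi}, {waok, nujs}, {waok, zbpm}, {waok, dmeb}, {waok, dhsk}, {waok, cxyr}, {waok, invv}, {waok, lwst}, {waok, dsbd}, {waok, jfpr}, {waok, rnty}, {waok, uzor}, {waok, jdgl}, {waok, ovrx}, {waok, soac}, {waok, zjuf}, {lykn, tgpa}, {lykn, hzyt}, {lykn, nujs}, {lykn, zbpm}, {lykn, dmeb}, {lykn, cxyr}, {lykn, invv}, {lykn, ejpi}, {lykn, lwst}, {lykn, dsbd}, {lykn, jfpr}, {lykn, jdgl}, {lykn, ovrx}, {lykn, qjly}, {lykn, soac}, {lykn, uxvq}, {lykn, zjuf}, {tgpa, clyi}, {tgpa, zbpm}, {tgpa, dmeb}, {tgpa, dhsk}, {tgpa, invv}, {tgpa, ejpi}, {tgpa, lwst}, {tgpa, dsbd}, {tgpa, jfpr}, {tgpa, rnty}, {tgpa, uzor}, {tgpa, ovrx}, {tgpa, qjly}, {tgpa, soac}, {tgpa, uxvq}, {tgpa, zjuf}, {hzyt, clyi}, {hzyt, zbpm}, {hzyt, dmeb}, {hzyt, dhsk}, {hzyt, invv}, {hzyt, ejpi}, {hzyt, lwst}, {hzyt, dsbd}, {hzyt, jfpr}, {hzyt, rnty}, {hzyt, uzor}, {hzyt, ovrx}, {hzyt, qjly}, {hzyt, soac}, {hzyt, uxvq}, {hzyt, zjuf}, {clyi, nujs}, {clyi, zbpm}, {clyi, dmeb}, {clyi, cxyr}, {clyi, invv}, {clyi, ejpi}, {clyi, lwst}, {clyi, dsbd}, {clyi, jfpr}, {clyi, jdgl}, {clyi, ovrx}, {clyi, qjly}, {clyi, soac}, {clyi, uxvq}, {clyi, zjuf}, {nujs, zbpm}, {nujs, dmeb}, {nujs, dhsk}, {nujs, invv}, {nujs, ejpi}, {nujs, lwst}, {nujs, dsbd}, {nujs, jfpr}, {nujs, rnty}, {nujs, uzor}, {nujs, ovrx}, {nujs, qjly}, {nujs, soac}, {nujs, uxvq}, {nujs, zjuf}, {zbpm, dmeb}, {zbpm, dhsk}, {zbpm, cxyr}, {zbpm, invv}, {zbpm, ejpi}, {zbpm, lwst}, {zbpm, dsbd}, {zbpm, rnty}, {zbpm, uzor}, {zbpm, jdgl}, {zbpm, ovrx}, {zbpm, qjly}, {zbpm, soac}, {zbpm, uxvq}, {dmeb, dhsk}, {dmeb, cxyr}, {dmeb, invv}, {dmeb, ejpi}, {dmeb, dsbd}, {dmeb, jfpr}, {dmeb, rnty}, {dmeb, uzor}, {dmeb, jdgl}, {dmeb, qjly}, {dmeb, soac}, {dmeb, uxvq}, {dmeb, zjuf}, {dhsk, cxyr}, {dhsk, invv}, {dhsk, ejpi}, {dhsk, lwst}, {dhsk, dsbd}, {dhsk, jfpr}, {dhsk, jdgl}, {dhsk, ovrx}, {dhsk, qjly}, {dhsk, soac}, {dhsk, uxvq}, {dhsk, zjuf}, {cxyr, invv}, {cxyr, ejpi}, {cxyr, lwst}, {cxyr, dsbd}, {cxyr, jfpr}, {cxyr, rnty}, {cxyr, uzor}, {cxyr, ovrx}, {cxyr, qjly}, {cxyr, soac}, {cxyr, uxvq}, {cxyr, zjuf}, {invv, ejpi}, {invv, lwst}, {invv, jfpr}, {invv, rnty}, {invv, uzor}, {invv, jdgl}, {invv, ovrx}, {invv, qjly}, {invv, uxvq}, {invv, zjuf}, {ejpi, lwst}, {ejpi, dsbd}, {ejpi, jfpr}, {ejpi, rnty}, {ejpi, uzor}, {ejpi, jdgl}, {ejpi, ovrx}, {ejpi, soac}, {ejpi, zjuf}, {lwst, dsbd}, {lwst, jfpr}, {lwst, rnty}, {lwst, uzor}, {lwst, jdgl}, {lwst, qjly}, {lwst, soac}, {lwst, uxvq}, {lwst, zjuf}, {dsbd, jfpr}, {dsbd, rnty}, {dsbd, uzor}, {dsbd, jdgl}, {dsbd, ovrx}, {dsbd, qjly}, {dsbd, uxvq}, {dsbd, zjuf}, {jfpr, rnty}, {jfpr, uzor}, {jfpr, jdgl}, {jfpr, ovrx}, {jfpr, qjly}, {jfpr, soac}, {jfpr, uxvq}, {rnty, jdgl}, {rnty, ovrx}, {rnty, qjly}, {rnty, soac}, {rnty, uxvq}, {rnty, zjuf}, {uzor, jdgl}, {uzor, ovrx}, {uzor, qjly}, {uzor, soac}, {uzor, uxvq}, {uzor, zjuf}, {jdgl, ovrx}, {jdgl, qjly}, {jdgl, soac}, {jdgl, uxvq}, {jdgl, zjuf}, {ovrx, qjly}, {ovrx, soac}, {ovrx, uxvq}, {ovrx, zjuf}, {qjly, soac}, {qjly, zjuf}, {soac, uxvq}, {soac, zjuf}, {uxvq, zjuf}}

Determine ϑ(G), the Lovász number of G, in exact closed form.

6

deg(cxyr) = 22; N(cxyr) = {fcpo, emul, ntji, wtig, waok, lykn, clyi, zbpm, dmeb, dhsk, invv, ejpi, lwst, dsbd, jfpr, rnty, uzor, ovrx, qjly, soac, uxvq, zjuf}.
Vertex wtig has 21 neighbors: fcpo, waok, lykn, tgpa, hzyt, clyi, nujs, dmeb, dhsk, cxyr, invv, ejpi, lwst, dsbd, rnty, uzor, jdgl, ovrx, qjly, soac, uxvq.
Vertex ntji has 21 neighbors: fcpo, waok, lykn, tgpa, hzyt, clyi, nujs, dmeb, dhsk, cxyr, invv, ejpi, lwst, dsbd, rnty, uzor, jdgl, ovrx, qjly, soac, uxvq.
N(zbpm) = {fcpo, waok, lykn, tgpa, hzyt, clyi, nujs, dmeb, dhsk, cxyr, invv, ejpi, lwst, dsbd, rnty, uzor, jdgl, ovrx, qjly, soac, uxvq}, |N(zbpm)| = 21.
K_{6,5,5,4,4,3} (perfect); ϑ(G) = α(G) = max{6,5,5,4,4,3} = 6.
= 6.000000… (decimal).
6 ≤ 6 ≤ 6: collapsed.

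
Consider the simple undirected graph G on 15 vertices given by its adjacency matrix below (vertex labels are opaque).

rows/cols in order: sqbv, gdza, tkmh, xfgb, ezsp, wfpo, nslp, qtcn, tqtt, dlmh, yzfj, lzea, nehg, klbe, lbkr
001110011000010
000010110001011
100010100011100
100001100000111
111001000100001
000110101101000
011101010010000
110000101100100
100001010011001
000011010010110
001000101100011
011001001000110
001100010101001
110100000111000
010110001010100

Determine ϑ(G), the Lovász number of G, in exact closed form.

deg(ezsp) = 6; N(ezsp) = {sqbv, gdza, tkmh, wfpo, dlmh, lbkr}.
Vertex nehg has 6 neighbors: tkmh, xfgb, qtcn, dlmh, lzea, lbkr.
deg(nslp) = 6; N(nslp) = {gdza, tkmh, xfgb, wfpo, qtcn, yzfj}.
Vertex tqtt has 6 neighbors: sqbv, wfpo, qtcn, yzfj, lzea, lbkr.
G on 15 vertices is 6-regular; Kneser-type, 2-subsets of [6].
A has 3 distinct eigenvalues ≈ [6.0, 1.0, -3.0].
λ_max=6, λ_min=-3; ϑ = −15·λ_min/(λ_max−λ_min) = 5.
Numerically 5.000000.

5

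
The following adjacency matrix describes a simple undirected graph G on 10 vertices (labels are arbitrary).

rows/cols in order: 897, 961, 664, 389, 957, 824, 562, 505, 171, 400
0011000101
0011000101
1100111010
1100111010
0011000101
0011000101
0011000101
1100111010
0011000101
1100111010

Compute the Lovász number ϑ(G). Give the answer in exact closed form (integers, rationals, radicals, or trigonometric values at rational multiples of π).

deg(824) = 4; N(824) = {664, 389, 505, 400}.
deg(961) = 4; N(961) = {664, 389, 505, 400}.
Vertex 957 has 4 neighbors: 664, 389, 505, 400.
deg(897) = 4; N(897) = {664, 389, 505, 400}.
K_{6,4} (perfect); ϑ(G) = α(G) = max{6,4} = 6.
Numerically 6.000000.
α=6, χ(Ḡ)=6; ϑ=6 lies between (collapsed).

6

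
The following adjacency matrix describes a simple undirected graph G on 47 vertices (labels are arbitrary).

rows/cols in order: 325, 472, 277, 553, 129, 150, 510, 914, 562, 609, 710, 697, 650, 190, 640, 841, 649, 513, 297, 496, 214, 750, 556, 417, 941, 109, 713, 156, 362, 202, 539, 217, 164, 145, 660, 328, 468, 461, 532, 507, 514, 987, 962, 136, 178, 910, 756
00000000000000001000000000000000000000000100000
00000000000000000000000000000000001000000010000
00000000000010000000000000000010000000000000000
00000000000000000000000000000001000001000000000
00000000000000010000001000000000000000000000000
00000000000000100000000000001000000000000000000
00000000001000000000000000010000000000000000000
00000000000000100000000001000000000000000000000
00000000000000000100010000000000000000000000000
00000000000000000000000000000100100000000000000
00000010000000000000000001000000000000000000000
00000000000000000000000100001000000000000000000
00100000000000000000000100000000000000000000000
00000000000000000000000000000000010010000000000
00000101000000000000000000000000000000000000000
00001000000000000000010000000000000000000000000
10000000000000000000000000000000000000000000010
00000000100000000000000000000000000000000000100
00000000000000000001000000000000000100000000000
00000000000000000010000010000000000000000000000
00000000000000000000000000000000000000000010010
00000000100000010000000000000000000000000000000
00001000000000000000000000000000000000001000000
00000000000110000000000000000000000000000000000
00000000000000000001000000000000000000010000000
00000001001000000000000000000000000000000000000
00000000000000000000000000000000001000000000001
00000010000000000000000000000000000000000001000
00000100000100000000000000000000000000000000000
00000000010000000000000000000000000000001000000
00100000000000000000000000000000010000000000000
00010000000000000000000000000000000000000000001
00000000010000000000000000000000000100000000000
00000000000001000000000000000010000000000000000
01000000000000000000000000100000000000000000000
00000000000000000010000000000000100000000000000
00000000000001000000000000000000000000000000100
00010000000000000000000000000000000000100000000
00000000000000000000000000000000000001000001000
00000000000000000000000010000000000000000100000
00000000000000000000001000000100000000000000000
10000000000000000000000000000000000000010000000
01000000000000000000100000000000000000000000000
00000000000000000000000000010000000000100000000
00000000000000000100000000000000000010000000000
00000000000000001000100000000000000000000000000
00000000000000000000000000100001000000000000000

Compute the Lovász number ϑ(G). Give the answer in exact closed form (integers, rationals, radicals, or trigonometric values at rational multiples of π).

deg(164) = 2; N(164) = {609, 328}.
N(649) = {325, 910}, |N(649)| = 2.
deg(496) = 2; N(496) = {297, 941}.
deg(156) = 2; N(156) = {510, 136}.
Regular of degree 2 on 47 vertices: this is C_{47}, the 47-cycle.
A has 24 distinct eigenvalues ≈ [2.0, 1.98215, 1.92894, 1.8413, 1.7208, 1.5696, 1.39038, 1.18636, 0.96116, 0.71882, 0.46364, 0.20019, -0.06683, -0.33266, -0.59255, -0.84187, -1.07616, -1.29126, -1.4833, -1.64888, -1.78504, -1.88934, -1.95992, -1.99553].
With N=47: ϑ(G) = 47·(-(-1)*2*cos(pi/47))/(2−(-2*cos(pi/47))) = 47*cos(pi/47)/(cos(pi/47) + 1).
≈ 23.473731 (to 6 d.p.).
Lovász sandwich 23 ≤ 47*cos(pi/47)/(cos(pi/47) + 1) ≤ 24: both strict.

47*cos(pi/47)/(cos(pi/47) + 1)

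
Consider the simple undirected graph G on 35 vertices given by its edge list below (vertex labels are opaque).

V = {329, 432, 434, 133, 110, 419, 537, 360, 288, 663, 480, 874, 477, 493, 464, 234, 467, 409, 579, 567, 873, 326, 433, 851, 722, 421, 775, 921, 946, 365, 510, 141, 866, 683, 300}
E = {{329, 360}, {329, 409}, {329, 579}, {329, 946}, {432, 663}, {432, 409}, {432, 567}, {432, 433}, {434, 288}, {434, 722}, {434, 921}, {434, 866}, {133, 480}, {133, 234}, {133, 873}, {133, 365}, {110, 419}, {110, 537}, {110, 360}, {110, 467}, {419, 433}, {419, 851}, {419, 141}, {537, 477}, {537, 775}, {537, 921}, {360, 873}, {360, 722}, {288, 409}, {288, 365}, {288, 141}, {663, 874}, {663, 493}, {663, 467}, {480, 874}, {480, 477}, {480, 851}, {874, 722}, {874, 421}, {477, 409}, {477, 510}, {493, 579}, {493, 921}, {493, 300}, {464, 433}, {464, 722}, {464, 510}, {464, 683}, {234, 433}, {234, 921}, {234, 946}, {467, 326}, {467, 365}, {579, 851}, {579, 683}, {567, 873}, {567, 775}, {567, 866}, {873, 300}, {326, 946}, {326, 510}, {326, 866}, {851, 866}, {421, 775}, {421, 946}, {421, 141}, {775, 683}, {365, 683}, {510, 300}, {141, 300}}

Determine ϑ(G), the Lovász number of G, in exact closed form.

15

N(921) = {434, 537, 493, 234}, |N(921)| = 4.
Vertex 326 has 4 neighbors: 467, 946, 510, 866.
N(477) = {537, 480, 409, 510}, |N(477)| = 4.
Vertex 567 has 4 neighbors: 432, 873, 775, 866.
G on 35 vertices is 4-regular; Kneser-type, 3-subsets of [7].
Distinct eigenvalues (to 3 d.p.): [4.0, 2.0, -1.0, -3.0].
Lovász (edge-transitive): ϑ = −35·(-3)/((4)−(-3)) = 15.
Numerically 15.00000.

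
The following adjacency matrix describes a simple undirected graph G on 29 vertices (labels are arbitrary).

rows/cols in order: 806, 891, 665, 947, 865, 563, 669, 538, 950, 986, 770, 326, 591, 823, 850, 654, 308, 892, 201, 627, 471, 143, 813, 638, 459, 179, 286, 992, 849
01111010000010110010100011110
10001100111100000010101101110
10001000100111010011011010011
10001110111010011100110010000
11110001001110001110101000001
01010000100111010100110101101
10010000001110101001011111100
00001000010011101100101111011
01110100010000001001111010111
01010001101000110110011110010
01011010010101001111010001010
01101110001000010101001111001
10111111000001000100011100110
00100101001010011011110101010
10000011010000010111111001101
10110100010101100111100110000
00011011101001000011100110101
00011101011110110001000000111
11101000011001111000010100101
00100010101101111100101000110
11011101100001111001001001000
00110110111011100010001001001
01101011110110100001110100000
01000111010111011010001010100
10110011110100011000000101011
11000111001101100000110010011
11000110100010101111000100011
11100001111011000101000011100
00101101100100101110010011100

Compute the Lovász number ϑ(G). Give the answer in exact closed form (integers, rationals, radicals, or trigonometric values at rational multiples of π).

sqrt(29)

deg(865) = 14; N(865) = {806, 891, 665, 947, 538, 770, 326, 591, 308, 892, 201, 471, 813, 849}.
deg(850) = 14; N(850) = {806, 669, 538, 986, 654, 892, 201, 627, 471, 143, 813, 179, 286, 849}.
deg(563) = 14; N(563) = {891, 947, 950, 326, 591, 823, 654, 892, 471, 143, 638, 179, 286, 849}.
deg(806) = 14; N(806) = {891, 665, 947, 865, 669, 591, 850, 654, 201, 471, 459, 179, 286, 992}.
Every vertex has degree 14 (N=29); strongly regular (29,14,6,7).
spec(A) ≈ [14.0, 2.193, -3.193] (distinct, 3 d.p.).
With N=29: ϑ(G) = 29·(-(-sqrt(29)/2 - 1/2))/(14−(-sqrt(29)/2 - 1/2)) = sqrt(29).
≈ 5.38516 (to 5 d.p.).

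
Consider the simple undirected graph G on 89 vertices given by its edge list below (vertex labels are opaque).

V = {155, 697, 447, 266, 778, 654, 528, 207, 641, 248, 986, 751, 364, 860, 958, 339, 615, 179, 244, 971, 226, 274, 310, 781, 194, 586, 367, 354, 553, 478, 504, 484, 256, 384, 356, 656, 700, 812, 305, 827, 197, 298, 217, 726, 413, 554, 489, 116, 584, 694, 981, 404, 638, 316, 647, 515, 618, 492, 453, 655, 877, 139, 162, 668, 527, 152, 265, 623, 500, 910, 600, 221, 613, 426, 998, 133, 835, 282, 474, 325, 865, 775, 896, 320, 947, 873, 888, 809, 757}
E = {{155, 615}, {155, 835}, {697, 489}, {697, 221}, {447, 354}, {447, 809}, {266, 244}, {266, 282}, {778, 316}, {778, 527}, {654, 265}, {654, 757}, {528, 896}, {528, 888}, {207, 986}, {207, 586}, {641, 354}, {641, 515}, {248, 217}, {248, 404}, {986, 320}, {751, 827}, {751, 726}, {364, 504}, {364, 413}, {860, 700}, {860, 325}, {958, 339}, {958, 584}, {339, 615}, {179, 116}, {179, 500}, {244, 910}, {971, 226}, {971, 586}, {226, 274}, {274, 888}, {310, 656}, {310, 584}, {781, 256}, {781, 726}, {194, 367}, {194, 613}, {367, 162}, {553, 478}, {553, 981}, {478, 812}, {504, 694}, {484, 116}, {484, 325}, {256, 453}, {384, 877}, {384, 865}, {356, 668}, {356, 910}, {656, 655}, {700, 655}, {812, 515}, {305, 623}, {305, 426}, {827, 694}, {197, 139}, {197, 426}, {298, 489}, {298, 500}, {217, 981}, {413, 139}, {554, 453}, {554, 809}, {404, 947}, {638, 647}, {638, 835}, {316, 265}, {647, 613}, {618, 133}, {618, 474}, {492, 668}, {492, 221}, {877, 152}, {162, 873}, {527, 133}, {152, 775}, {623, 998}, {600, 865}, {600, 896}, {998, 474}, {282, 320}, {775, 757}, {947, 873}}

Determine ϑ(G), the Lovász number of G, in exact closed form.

N(484) = {116, 325}, |N(484)| = 2.
deg(655) = 2; N(655) = {656, 700}.
Vertex 116 has 2 neighbors: 179, 484.
Vertex 877 has 2 neighbors: 384, 152.
Every vertex has degree 2 (N=89); connected 2-regular on 89 ⇒ C_{89}.
spec(A) ≈ [2.0, 1.99502, 1.9801, 1.95531, 1.92078, 1.87669, 1.82324, 1.76071, 1.68941, 1.60969, 1.52196, 1.42664, 1.32421, 1.21519, 1.10011, 0.97955, 0.85411, 0.72442, 0.59112, 0.45487, 0.31635, 0.17626, 0.0353, -0.10585, -0.24646, -0.38585, -0.52332, -0.65818, -0.78976, -0.9174, -1.04048, -1.15837, -1.27049, -1.37628, -1.47522, -1.5668, -1.65058, -1.72614, -1.79309, -1.85112, -1.89992, -1.93926, -1.96893, -1.9888, -1.99875] (distinct, 5 d.p.).
With N=89: ϑ(G) = 89·(-(-1)*2*cos(pi/89))/(2−(-2*cos(pi/89))) = 89*cos(pi/89)/(cos(pi/89) + 1).
= 44.48613532… (decimal).
44 ≤ 89*cos(pi/89)/(cos(pi/89) + 1) ≤ 45: both strict.

89*cos(pi/89)/(cos(pi/89) + 1)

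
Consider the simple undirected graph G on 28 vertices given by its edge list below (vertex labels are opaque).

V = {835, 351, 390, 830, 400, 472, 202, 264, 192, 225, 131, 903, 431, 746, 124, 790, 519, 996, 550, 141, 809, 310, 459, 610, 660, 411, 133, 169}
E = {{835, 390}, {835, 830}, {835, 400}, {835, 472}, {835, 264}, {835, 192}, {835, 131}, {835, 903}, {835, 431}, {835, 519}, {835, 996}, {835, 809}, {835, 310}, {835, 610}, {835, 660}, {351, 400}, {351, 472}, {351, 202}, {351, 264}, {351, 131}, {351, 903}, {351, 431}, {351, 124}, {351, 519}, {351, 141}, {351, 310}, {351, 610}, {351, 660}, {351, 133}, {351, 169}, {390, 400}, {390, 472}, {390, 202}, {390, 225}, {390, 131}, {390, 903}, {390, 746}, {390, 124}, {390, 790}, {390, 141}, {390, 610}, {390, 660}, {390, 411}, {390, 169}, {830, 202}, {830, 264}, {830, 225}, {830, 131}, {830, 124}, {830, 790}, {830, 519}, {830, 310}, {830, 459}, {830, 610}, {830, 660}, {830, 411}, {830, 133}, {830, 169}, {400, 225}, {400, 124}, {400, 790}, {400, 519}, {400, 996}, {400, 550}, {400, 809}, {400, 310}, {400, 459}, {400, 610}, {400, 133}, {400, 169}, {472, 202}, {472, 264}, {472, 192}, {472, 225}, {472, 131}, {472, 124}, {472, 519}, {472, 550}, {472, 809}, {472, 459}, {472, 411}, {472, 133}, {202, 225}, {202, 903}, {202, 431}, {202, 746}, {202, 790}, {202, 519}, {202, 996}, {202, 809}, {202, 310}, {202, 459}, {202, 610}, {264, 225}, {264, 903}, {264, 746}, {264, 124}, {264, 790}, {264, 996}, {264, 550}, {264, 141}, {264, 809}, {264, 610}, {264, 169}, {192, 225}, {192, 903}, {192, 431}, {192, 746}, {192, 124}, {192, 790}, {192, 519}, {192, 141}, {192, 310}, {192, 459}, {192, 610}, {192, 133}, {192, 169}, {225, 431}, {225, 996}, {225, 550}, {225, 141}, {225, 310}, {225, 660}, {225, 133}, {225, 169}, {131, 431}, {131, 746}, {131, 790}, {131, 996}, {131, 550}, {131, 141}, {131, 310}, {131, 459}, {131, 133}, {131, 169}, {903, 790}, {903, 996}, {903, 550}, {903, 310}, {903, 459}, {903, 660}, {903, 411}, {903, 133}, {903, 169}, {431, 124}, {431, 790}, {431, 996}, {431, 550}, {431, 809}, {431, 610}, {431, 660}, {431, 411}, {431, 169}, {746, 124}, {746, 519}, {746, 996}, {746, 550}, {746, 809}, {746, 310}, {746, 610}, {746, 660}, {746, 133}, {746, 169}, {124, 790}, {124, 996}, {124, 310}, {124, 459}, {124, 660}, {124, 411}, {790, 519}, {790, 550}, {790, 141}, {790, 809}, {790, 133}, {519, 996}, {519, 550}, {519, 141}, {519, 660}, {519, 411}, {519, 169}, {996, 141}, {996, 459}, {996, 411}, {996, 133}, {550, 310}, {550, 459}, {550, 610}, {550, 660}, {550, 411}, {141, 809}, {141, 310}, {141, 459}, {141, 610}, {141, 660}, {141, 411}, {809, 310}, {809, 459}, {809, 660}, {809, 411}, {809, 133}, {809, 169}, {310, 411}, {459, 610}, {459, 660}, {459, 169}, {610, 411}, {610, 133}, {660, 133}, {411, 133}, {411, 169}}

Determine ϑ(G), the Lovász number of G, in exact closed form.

7

N(746) = {390, 202, 264, 192, 131, 124, 519, 996, 550, 809, 310, 610, 660, 133, 169}, |N(746)| = 15.
Vertex 519 has 15 neighbors: 835, 351, 830, 400, 472, 202, 192, 746, 790, 996, 550, 141, 660, 411, 169.
Vertex 225 has 15 neighbors: 390, 830, 400, 472, 202, 264, 192, 431, 996, 550, 141, 310, 660, 133, 169.
N(131) = {835, 351, 390, 830, 472, 431, 746, 790, 996, 550, 141, 310, 459, 133, 169}, |N(131)| = 15.
deg(v) = 15 for all v (|V|=28); Kneser K(8,2) on C(8,2)=28 vertices.
A has 3 distinct eigenvalues ≈ [15.0, 1.0, -5.0].
λ_max=15, λ_min=-5; ϑ = −28·λ_min/(λ_max−λ_min) = 7.
≈ 7.0000 (to 4 d.p.).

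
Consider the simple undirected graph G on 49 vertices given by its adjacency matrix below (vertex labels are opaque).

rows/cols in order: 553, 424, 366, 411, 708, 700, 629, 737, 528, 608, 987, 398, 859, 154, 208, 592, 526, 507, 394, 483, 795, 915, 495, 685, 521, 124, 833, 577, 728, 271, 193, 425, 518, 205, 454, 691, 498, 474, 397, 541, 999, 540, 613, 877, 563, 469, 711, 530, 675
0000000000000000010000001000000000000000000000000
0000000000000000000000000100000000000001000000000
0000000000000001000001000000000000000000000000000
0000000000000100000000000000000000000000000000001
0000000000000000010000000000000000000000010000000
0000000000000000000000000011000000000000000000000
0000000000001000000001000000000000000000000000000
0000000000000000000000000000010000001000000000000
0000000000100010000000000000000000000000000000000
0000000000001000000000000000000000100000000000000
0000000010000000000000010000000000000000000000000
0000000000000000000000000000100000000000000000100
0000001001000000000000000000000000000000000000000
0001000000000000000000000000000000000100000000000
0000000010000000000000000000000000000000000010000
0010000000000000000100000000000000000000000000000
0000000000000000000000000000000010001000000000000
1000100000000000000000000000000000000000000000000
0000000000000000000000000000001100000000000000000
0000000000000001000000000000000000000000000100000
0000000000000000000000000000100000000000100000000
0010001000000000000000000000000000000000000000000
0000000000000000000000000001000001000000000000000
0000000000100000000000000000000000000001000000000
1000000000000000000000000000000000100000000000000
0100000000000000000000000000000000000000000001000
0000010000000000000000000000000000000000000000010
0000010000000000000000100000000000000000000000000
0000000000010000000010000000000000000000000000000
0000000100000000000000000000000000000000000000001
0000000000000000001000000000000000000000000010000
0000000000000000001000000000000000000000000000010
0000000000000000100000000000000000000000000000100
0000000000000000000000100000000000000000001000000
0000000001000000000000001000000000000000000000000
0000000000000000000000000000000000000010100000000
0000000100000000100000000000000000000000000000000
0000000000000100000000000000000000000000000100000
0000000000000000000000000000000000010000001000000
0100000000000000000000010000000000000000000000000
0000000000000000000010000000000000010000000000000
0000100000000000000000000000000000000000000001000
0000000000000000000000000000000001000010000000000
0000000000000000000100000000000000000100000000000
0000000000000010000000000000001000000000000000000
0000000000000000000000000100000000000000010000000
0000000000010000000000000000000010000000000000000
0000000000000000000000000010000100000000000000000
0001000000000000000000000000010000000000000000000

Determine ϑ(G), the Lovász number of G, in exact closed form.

49*cos(pi/49)/(cos(pi/49) + 1)

N(877) = {483, 474}, |N(877)| = 2.
Vertex 526 has 2 neighbors: 518, 498.
N(592) = {366, 483}, |N(592)| = 2.
Vertex 530 has 2 neighbors: 833, 425.
deg(v) = 2 for all v (|V|=49); this is C_{49}, the 49-cycle.
A has 25 distinct eigenvalues ≈ [2.0, 1.9836, 1.9346, 1.8538, 1.7426, 1.6028, 1.4367, 1.247, 1.0368, 0.8096, 0.5691, 0.3192, 0.0641, -0.192, -0.445, -0.6907, -0.9251, -1.1442, -1.3446, -1.5229, -1.6762, -1.8019, -1.8981, -1.9631, -1.9959].
Lovász (edge-transitive): ϑ = −49·(-2*cos(pi/49))/((2)−(-2*cos(pi/49))) = 49*cos(pi/49)/(cos(pi/49) + 1).
Numerically 24.4748052.
Check 24 ≤ 49*cos(pi/49)/(cos(pi/49) + 1) ≤ 25: both strict.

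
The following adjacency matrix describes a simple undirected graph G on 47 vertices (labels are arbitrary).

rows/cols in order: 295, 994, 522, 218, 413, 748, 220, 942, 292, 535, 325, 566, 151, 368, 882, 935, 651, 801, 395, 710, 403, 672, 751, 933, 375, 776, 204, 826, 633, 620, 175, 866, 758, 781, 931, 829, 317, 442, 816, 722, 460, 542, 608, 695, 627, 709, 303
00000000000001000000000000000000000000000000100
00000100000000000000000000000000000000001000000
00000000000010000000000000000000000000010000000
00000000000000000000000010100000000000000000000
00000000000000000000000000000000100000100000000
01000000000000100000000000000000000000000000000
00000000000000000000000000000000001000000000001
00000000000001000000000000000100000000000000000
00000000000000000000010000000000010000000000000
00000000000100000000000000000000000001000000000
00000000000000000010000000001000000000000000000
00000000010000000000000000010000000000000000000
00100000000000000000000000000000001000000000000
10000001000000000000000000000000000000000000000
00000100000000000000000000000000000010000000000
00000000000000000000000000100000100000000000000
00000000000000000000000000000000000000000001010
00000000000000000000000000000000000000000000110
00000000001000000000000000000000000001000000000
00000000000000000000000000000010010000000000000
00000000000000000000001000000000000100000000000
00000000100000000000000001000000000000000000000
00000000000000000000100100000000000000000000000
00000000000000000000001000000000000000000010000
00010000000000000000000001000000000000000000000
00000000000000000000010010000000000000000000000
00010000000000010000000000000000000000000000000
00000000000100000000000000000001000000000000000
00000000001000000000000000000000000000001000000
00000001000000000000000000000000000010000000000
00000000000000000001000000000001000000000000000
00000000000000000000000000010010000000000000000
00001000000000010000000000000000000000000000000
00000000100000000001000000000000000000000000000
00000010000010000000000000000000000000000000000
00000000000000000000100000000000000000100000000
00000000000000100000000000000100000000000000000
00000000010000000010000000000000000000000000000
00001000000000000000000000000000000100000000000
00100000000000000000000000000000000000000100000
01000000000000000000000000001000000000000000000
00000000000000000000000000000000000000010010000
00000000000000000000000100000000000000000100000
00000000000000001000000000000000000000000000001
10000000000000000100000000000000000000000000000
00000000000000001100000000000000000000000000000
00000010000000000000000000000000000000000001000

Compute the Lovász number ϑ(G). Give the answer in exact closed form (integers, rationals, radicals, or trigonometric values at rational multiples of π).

47*cos(pi/47)/(cos(pi/47) + 1)

Vertex 204 has 2 neighbors: 218, 935.
N(368) = {295, 942}, |N(368)| = 2.
Vertex 303 has 2 neighbors: 220, 695.
Vertex 566 has 2 neighbors: 535, 826.
Every vertex has degree 2 (N=47); this is C_{47}, the 47-cycle.
A has 24 distinct eigenvalues ≈ [2.0, 1.982155, 1.928938, 1.8413, 1.720803, 1.569599, 1.390385, 1.186359, 0.961164, 0.718816, 0.46364, 0.200191, -0.06683, -0.332659, -0.592551, -0.84187, -1.076165, -1.291256, -1.483304, -1.648883, -1.785038, -1.889338, -1.959923, -1.995534].
With N=47: ϑ(G) = 47·(-(-1)*2*cos(pi/47))/(2−(-2*cos(pi/47))) = 47*cos(pi/47)/(cos(pi/47) + 1).
ϑ(G) ≈ 23.4737315.
Sandwich: α(G)=23 ≤ ϑ(G)=47*cos(pi/47)/(cos(pi/47) + 1) ≤ χ(Ḡ)=24 (both strict).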